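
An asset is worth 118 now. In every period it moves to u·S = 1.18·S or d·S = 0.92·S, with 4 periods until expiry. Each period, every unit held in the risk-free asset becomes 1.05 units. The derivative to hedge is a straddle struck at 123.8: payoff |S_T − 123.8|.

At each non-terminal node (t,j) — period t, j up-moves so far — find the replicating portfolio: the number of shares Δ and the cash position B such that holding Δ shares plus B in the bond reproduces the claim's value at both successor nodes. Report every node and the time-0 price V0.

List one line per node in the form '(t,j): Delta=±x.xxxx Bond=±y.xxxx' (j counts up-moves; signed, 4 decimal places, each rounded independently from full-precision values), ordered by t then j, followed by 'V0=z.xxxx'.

No-arbitrage ⇒ martingale measure with p* = (R−d)/(u−d) = 0.5000.
Payoff layer (t=4): V(4,0)=39.2656, V(4,1)=15.3755, V(4,2)=15.2662, V(4,3)=54.5676, V(4,4)=104.9758
Node (3,0) S=91.8852: V=(p*·15.3755+(1−p*)·39.2656)/1.05=26.0196; Δ=(15.3755−39.2656)/(108.4245−84.5344)=-1.0000; B=V−Δ·S=117.9048
Node (3,1) S=117.8527: V=(p*·15.2662+(1−p*)·15.3755)/1.05=14.5913; Δ=(15.2662−15.3755)/(139.0662−108.4245)=-0.0036; B=V−Δ·S=15.0115
Node (3,2) S=151.1589: V=(p*·54.5676+(1−p*)·15.2662)/1.05=33.2542; Δ=(54.5676−15.2662)/(178.3676−139.0662)=1.0000; B=V−Δ·S=-117.9048
Node (3,3) S=193.8778: V=(p*·104.9758+(1−p*)·54.5676)/1.05=75.9730; Δ=(104.9758−54.5676)/(228.7758−178.3676)=1.0000; B=V−Δ·S=-117.9048
Node (2,0) S=99.8752: V=(p*·14.5913+(1−p*)·26.0196)/1.05=19.3385; Δ=(14.5913−26.0196)/(117.8527−91.8852)=-0.4401; B=V−Δ·S=63.2935
Node (2,1) S=128.1008: V=(p*·33.2542+(1−p*)·14.5913)/1.05=22.7836; Δ=(33.2542−14.5913)/(151.1589−117.8527)=0.5603; B=V−Δ·S=-48.9968
Node (2,2) S=164.3032: V=(p*·75.9730+(1−p*)·33.2542)/1.05=52.0130; Δ=(75.9730−33.2542)/(193.8778−151.1589)=1.0000; B=V−Δ·S=-112.2902
Node (1,0) S=108.5600: V=(p*·22.7836+(1−p*)·19.3385)/1.05=20.0581; Δ=(22.7836−19.3385)/(128.1008−99.8752)=0.1221; B=V−Δ·S=6.8079
Node (1,1) S=139.2400: V=(p*·52.0130+(1−p*)·22.7836)/1.05=35.6174; Δ=(52.0130−22.7836)/(164.3032−128.1008)=0.8074; B=V−Δ·S=-76.8034
Node (0,0) S=118.0000: V=(p*·35.6174+(1−p*)·20.0581)/1.05=26.5121; Δ=(35.6174−20.0581)/(139.2400−108.5600)=0.5071; B=V−Δ·S=-33.3312
Check: Δ(0,0)·S0 + B(0,0) = 26.5121 = V0.

(0,0): Delta=0.5071 Bond=-33.3312
(1,0): Delta=0.1221 Bond=6.8079
(1,1): Delta=0.8074 Bond=-76.8034
(2,0): Delta=-0.4401 Bond=63.2935
(2,1): Delta=0.5603 Bond=-48.9968
(2,2): Delta=1.0000 Bond=-112.2902
(3,0): Delta=-1.0000 Bond=117.9048
(3,1): Delta=-0.0036 Bond=15.0115
(3,2): Delta=1.0000 Bond=-117.9048
(3,3): Delta=1.0000 Bond=-117.9048
V0=26.5121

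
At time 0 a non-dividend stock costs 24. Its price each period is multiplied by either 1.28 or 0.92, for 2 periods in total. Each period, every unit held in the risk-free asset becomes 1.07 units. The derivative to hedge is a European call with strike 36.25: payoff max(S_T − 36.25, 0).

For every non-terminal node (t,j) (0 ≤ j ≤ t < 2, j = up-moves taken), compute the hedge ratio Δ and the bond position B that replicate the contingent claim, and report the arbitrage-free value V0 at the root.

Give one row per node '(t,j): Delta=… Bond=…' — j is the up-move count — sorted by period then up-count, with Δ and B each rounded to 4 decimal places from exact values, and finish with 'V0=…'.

(0,0): Delta=0.1384 Bond=-2.8567
(1,0): Delta=0.0000 Bond=0.0000
(1,1): Delta=0.2777 Bond=-7.3361
V0=0.4658

No-arbitrage ⇒ martingale measure with p* = (R−d)/(u−d) = 0.4167.
Terminal values V(2,·): V(2,0)=0.0000, V(2,1)=0.0000, V(2,2)=3.0716
Node (1,0) S=22.0800: V=(p*·0.0000+(1−p*)·0.0000)/1.07=0.0000; Δ=(0.0000−0.0000)/(28.2624−20.3136)=0.0000; B=V−Δ·S=0.0000
Node (1,1) S=30.7200: V=(p*·3.0716+(1−p*)·0.0000)/1.07=1.1961; Δ=(3.0716−0.0000)/(39.3216−28.2624)=0.2777; B=V−Δ·S=-7.3361
Node (0,0) S=24.0000: V=(p*·1.1961+(1−p*)·0.0000)/1.07=0.4658; Δ=(1.1961−0.0000)/(30.7200−22.0800)=0.1384; B=V−Δ·S=-2.8567
The time-0 hedge costs 0.4658, which is the no-arbitrage price.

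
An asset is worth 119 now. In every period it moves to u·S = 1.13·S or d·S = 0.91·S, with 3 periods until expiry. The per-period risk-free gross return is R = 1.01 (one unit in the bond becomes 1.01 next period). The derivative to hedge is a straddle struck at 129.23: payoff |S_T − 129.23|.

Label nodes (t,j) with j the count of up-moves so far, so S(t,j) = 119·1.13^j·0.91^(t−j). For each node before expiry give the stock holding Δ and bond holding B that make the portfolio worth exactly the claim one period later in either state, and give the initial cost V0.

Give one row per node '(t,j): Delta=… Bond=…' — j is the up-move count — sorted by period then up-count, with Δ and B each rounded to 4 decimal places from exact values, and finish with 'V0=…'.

Risk-neutral probability p* = (R−d)/(u−d) = (1.01−0.91)/(1.13−0.91) = 0.4545.
Payoff layer (t=3): V(3,0)=39.5551, V(3,1)=17.8754, V(3,2)=9.0455, V(3,3)=42.4747
  t=2,j=0: stock 98.5439 → up 111.3546 (V=17.8754), down 89.6749 (V=39.5551). Price 29.4066; hedge Δ=-1.0000, bond B=127.9505.
  t=2,j=1: stock 122.3677 → up 138.2755 (V=9.0455), down 111.3546 (V=17.8754). Price 13.7246; hedge Δ=-0.3280, bond B=53.8604.
  t=2,j=2: stock 151.9511 → up 171.7047 (V=42.4747), down 138.2755 (V=9.0455). Price 24.0006; hedge Δ=1.0000, bond B=-127.9505.
  t=1,j=0: stock 108.2900 → up 122.3677 (V=13.7246), down 98.5439 (V=29.4066). Price 22.0578; hedge Δ=-0.6583, bond B=93.3398.
  t=1,j=1: stock 134.4700 → up 151.9511 (V=24.0006), down 122.3677 (V=13.7246). Price 18.2134; hedge Δ=0.3474, bond B=-28.4959.
  t=0,j=0: stock 119.0000 → up 134.4700 (V=18.2134), down 108.2900 (V=22.0578). Price 20.1092; hedge Δ=-0.1468, bond B=37.5841.
The time-0 hedge costs 20.1092, which is the no-arbitrage price.

(0,0): Delta=-0.1468 Bond=37.5841
(1,0): Delta=-0.6583 Bond=93.3398
(1,1): Delta=0.3474 Bond=-28.4959
(2,0): Delta=-1.0000 Bond=127.9505
(2,1): Delta=-0.3280 Bond=53.8604
(2,2): Delta=1.0000 Bond=-127.9505
V0=20.1092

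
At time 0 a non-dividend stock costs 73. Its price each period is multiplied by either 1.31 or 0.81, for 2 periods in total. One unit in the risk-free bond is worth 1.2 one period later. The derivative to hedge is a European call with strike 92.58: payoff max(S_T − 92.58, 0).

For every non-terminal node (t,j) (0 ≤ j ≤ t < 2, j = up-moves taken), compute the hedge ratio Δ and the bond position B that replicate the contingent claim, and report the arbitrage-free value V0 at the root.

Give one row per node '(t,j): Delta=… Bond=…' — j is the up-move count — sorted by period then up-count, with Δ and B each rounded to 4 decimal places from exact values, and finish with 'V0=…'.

No-arbitrage ⇒ martingale measure with p* = (R−d)/(u−d) = 0.7800.
Terminal payoffs: V(2,0)=0.0000, V(2,1)=0.0000, V(2,2)=32.6953
  t=1,j=0: stock 59.1300 → up 77.4603 (V=0.0000), down 47.8953 (V=0.0000). Price 0.0000; hedge Δ=0.0000, bond B=0.0000.
  t=1,j=1: stock 95.6300 → up 125.2753 (V=32.6953), down 77.4603 (V=0.0000). Price 21.2519; hedge Δ=0.6838, bond B=-44.1387.
  t=0,j=0: stock 73.0000 → up 95.6300 (V=21.2519), down 59.1300 (V=0.0000). Price 13.8138; hedge Δ=0.5822, bond B=-28.6901.
Each (Δ,B) replicates both successor values, so the strategy is self-financing and V0 is arbitrage-free.

(0,0): Delta=0.5822 Bond=-28.6901
(1,0): Delta=0.0000 Bond=0.0000
(1,1): Delta=0.6838 Bond=-44.1387
V0=13.8138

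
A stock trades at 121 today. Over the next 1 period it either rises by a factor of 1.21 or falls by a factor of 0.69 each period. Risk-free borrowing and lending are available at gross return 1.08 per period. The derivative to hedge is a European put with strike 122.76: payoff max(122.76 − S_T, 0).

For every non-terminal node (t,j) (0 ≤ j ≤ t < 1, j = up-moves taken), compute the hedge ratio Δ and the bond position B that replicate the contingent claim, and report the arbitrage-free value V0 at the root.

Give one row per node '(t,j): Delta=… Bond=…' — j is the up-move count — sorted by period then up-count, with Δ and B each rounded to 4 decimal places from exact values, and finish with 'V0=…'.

The replicating-portfolio and risk-neutral prices coincide; use p* = (1.08−0.69)/(1.21−0.69) = 0.7500 for the latter.
At expiry t=1: V(1,0)=39.2700, V(1,1)=0.0000
(0,0): S=121.0000. Δ = (V_up−V_dn)/(S_up−S_dn) = (0.0000−39.2700)/(146.4100−83.4900) = -0.6241. V = [p*·0.0000 + (1−p*)·39.2700]/1.08 = 9.0903. B = V − Δ·S = 84.6095.
The time-0 hedge costs 9.0903, which is the no-arbitrage price.

(0,0): Delta=-0.6241 Bond=84.6095
V0=9.0903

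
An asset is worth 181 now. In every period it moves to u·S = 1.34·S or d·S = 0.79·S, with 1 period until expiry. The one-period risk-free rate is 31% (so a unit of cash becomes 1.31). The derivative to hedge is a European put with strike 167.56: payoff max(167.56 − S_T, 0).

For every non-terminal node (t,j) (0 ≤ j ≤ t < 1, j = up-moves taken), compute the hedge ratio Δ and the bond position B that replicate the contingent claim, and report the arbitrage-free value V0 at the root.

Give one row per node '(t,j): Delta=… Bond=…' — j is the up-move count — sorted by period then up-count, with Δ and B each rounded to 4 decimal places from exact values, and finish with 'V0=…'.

(0,0): Delta=-0.2468 Bond=45.6958
V0=1.0230

Since d<R<u, set p* = (R−d)/(u−d) = 0.9455; price each node as the discounted p*-expectation of its children.
Payoff layer (t=1): V(1,0)=24.5700, V(1,1)=0.0000
(0,0): S=181.0000. Δ = (V_up−V_dn)/(S_up−S_dn) = (0.0000−24.5700)/(242.5400−142.9900) = -0.2468. V = [p*·0.0000 + (1−p*)·24.5700]/1.31 = 1.0230. B = V − Δ·S = 45.6958.
The time-0 hedge costs 1.0230, which is the no-arbitrage price.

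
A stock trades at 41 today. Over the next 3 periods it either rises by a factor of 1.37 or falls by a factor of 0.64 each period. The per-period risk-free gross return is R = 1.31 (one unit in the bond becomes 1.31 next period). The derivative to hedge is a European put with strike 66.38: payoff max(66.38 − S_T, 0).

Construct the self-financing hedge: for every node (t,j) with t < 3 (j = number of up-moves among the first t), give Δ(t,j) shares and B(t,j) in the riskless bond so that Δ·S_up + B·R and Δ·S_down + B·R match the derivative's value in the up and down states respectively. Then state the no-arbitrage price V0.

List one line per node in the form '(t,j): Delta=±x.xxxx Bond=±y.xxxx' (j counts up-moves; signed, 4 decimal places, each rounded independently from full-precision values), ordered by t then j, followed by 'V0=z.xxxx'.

Under the risk-neutral measure, an up-move has probability p* = (R−d)/(u−d) = 0.9178 and values discount at R = 1.31.
Payoff layer (t=3): V(3,0)=55.6321, V(3,1)=43.3728, V(3,2)=17.1301, V(3,3)=0.0000
Node (2,0) S=16.7936: V=(p*·43.3728+(1−p*)·55.6321)/1.31=33.8782; Δ=(43.3728−55.6321)/(23.0072−10.7479)=-1.0000; B=V−Δ·S=50.6718
Node (2,1) S=35.9488: V=(p*·17.1301+(1−p*)·43.3728)/1.31=14.7230; Δ=(17.1301−43.3728)/(49.2499−23.0072)=-1.0000; B=V−Δ·S=50.6718
Node (2,2) S=76.9529: V=(p*·0.0000+(1−p*)·17.1301)/1.31=1.0748; Δ=(0.0000−17.1301)/(105.4255−49.2499)=-0.3049; B=V−Δ·S=24.5407
Node (1,0) S=26.2400: V=(p*·14.7230+(1−p*)·33.8782)/1.31=12.4407; Δ=(14.7230−33.8782)/(35.9488−16.7936)=-1.0000; B=V−Δ·S=38.6807
Node (1,1) S=56.1700: V=(p*·1.0748+(1−p*)·14.7230)/1.31=1.6768; Δ=(1.0748−14.7230)/(76.9529−35.9488)=-0.3328; B=V−Δ·S=20.3729
Node (0,0) S=41.0000: V=(p*·1.6768+(1−p*)·12.4407)/1.31=1.9553; Δ=(1.6768−12.4407)/(56.1700−26.2400)=-0.3596; B=V−Δ·S=16.7005
Self-financing check: at every node Δ·S+B equals the discounted successor values.

(0,0): Delta=-0.3596 Bond=16.7005
(1,0): Delta=-1.0000 Bond=38.6807
(1,1): Delta=-0.3328 Bond=20.3729
(2,0): Delta=-1.0000 Bond=50.6718
(2,1): Delta=-1.0000 Bond=50.6718
(2,2): Delta=-0.3049 Bond=24.5407
V0=1.9553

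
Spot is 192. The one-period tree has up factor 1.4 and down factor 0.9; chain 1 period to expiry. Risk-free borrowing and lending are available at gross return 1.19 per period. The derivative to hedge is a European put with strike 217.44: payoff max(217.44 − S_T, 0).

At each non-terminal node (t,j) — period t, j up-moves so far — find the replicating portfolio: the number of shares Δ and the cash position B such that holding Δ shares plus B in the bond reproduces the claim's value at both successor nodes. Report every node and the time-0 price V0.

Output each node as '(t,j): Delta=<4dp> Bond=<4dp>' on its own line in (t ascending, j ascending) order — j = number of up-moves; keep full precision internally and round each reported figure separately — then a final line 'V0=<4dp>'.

(0,0): Delta=-0.4650 Bond=105.0353
V0=15.7553

The replicating-portfolio and risk-neutral prices coincide; use p* = (1.19−0.9)/(1.4−0.9) = 0.5800 for the latter.
Terminal values V(1,·): V(1,0)=44.6400, V(1,1)=0.0000
  t=0,j=0: stock 192.0000 → up 268.8000 (V=0.0000), down 172.8000 (V=44.6400). Price 15.7553; hedge Δ=-0.4650, bond B=105.0353.
Root portfolio cost Δ·192+B reproduces V0=15.7553.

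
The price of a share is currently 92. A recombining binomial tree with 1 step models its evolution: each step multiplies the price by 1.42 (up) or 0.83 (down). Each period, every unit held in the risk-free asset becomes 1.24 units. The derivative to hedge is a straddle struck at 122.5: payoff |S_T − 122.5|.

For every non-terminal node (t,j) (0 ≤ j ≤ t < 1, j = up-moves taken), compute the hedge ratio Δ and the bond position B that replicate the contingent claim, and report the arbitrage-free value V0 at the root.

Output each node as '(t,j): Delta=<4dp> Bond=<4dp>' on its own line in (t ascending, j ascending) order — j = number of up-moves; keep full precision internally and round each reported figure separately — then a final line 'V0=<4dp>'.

(0,0): Delta=-0.7001 Bond=80.3207
V0=15.9139

The replicating-portfolio and risk-neutral prices coincide; use p* = (1.24−0.83)/(1.42−0.83) = 0.6949 for the latter.
At expiry t=1: V(1,0)=46.1400, V(1,1)=8.1400
(0,0): S=92.0000. Δ = (V_up−V_dn)/(S_up−S_dn) = (8.1400−46.1400)/(130.6400−76.3600) = -0.7001. V = [p*·8.1400 + (1−p*)·46.1400]/1.24 = 15.9139. B = V − Δ·S = 80.3207.
Self-financing check: at every node Δ·S+B equals the discounted successor values.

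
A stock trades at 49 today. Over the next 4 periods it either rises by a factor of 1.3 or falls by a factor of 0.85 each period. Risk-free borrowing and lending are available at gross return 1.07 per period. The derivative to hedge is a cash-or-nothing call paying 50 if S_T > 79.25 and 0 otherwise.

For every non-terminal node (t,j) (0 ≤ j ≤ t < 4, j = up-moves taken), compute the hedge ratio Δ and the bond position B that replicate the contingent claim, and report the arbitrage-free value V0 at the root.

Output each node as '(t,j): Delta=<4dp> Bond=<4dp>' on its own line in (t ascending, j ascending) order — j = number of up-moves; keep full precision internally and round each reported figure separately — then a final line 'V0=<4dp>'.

The replicating-portfolio and risk-neutral prices coincide; use p* = (1.07−0.85)/(1.3−0.85) = 0.4889 for the latter.
Payoff layer (t=4): V(4,0)=0.0000, V(4,1)=0.0000, V(4,2)=0.0000, V(4,3)=50.0000, V(4,4)=50.0000
  t=3,j=0: stock 30.0921 → up 39.1198 (V=0.0000), down 25.5783 (V=0.0000). Price 0.0000; hedge Δ=0.0000, bond B=0.0000.
  t=3,j=1: stock 46.0232 → up 59.8302 (V=0.0000), down 39.1198 (V=0.0000). Price 0.0000; hedge Δ=0.0000, bond B=0.0000.
  t=3,j=2: stock 70.3885 → up 91.5050 (V=50.0000), down 59.8302 (V=0.0000). Price 22.8453; hedge Δ=1.5785, bond B=-88.2658.
  t=3,j=3: stock 107.6530 → up 139.9489 (V=50.0000), down 91.5050 (V=50.0000). Price 46.7290; hedge Δ=0.0000, bond B=46.7290.
  t=2,j=0: stock 35.4025 → up 46.0232 (V=0.0000), down 30.0921 (V=0.0000). Price 0.0000; hedge Δ=0.0000, bond B=0.0000.
  t=2,j=1: stock 54.1450 → up 70.3885 (V=22.8453), down 46.0233 (V=0.0000). Price 10.4381; hedge Δ=0.9376, bond B=-40.3291.
  t=2,j=2: stock 82.8100 → up 107.6530 (V=46.7290), down 70.3885 (V=22.8453). Price 32.2633; hedge Δ=0.6409, bond B=-20.8116.
  t=1,j=0: stock 41.6500 → up 54.1450 (V=10.4381), down 35.4025 (V=0.0000). Price 4.7692; hedge Δ=0.5569, bond B=-18.4266.
  t=1,j=1: stock 63.7000 → up 82.8100 (V=32.2633), down 54.1450 (V=10.4381). Price 19.7273; hedge Δ=0.7614, bond B=-28.7731.
  t=0,j=0: stock 49.0000 → up 63.7000 (V=19.7273), down 41.6500 (V=4.7692). Price 11.2917; hedge Δ=0.6784, bond B=-21.9485.
Self-financing check: at every node Δ·S+B equals the discounted successor values.

(0,0): Delta=0.6784 Bond=-21.9485
(1,0): Delta=0.5569 Bond=-18.4266
(1,1): Delta=0.7614 Bond=-28.7731
(2,0): Delta=0.0000 Bond=0.0000
(2,1): Delta=0.9376 Bond=-40.3291
(2,2): Delta=0.6409 Bond=-20.8116
(3,0): Delta=0.0000 Bond=0.0000
(3,1): Delta=0.0000 Bond=0.0000
(3,2): Delta=1.5785 Bond=-88.2658
(3,3): Delta=0.0000 Bond=46.7290
V0=11.2917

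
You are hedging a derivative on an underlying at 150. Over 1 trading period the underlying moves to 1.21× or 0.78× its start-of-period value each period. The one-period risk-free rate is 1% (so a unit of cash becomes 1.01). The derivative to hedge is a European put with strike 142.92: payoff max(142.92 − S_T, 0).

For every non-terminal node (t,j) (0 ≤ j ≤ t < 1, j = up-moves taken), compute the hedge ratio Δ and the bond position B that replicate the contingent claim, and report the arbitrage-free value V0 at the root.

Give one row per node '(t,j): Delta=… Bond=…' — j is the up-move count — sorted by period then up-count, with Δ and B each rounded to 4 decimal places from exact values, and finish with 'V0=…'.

(0,0): Delta=-0.4019 Bond=72.2155
V0=11.9364

No-arbitrage ⇒ martingale measure with p* = (R−d)/(u−d) = 0.5349.
Terminal values V(1,·): V(1,0)=25.9200, V(1,1)=0.0000
Node (0,0) S=150.0000: V=(p*·0.0000+(1−p*)·25.9200)/1.01=11.9364; Δ=(0.0000−25.9200)/(181.5000−117.0000)=-0.4019; B=V−Δ·S=72.2155
Self-financing check: at every node Δ·S+B equals the discounted successor values.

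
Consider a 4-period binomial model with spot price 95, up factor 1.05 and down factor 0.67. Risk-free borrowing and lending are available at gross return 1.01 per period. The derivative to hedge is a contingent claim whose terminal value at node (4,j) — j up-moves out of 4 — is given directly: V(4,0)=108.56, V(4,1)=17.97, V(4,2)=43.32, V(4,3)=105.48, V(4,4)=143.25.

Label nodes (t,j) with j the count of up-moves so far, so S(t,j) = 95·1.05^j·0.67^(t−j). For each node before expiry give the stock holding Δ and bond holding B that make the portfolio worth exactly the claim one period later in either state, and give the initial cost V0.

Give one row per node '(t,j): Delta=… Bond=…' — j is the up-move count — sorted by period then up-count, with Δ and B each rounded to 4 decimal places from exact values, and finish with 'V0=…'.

(0,0): Delta=1.1673 Bond=10.2015
(1,0): Delta=2.1697 Bond=-53.4995
(1,1): Delta=1.0921 Bond=17.8097
(2,0): Delta=0.8032 Bond=4.2424
(2,1): Delta=2.2723 Bond=-60.8906
(2,2): Delta=1.0035 Bond=27.2676
(3,0): Delta=-8.3435 Bond=265.6282
(3,1): Delta=1.4898 Bond=-26.4614
(3,2): Delta=2.3310 Bond=-65.6217
(3,3): Delta=0.9038 Bond=38.5005
V0=121.0961

Risk-neutral probability p* = (R−d)/(u−d) = (1.01−0.67)/(1.05−0.67) = 0.8947.
Terminal values V(4,·): V(4,0)=108.5600, V(4,1)=17.9700, V(4,2)=43.3200, V(4,3)=105.4800, V(4,4)=143.2500
  t=3,j=0: stock 28.5725 → up 30.0011 (V=17.9700), down 19.1436 (V=108.5600). Price 27.2335; hedge Δ=-8.3435, bond B=265.6282.
  t=3,j=1: stock 44.7778 → up 47.0167 (V=43.3200), down 30.0011 (V=17.9700). Price 40.2491; hedge Δ=1.4898, bond B=-26.4614.
  t=3,j=2: stock 70.1741 → up 73.6828 (V=105.4800), down 47.0167 (V=43.3200). Price 97.9573; hedge Δ=2.3310, bond B=-65.6217.
  t=3,j=3: stock 109.9744 → up 115.4731 (V=143.2500), down 73.6828 (V=105.4800). Price 137.8953; hedge Δ=0.9038, bond B=38.5005.
  t=2,j=0: stock 42.6455 → up 44.7778 (V=40.2491), down 28.5725 (V=27.2335). Price 38.4941; hedge Δ=0.8032, bond B=4.2424.
  t=2,j=1: stock 66.8325 → up 70.1741 (V=97.9573), down 44.7778 (V=40.2491). Price 90.9730; hedge Δ=2.2723, bond B=-60.8906.
  t=2,j=2: stock 104.7375 → up 109.9744 (V=137.8953), down 70.1741 (V=97.9573). Price 132.3676; hedge Δ=1.0035, bond B=27.2676.
  t=1,j=0: stock 63.6500 → up 66.8325 (V=90.9730), down 42.6455 (V=38.4941). Price 84.6029; hedge Δ=2.1697, bond B=-53.4995.
  t=1,j=1: stock 99.7500 → up 104.7375 (V=132.3676), down 66.8325 (V=90.9730). Price 126.7428; hedge Δ=1.0921, bond B=17.8097.
  t=0,j=0: stock 95.0000 → up 99.7500 (V=126.7428), down 63.6500 (V=84.6029). Price 121.0961; hedge Δ=1.1673, bond B=10.2015.
Each (Δ,B) replicates both successor values, so the strategy is self-financing and V0 is arbitrage-free.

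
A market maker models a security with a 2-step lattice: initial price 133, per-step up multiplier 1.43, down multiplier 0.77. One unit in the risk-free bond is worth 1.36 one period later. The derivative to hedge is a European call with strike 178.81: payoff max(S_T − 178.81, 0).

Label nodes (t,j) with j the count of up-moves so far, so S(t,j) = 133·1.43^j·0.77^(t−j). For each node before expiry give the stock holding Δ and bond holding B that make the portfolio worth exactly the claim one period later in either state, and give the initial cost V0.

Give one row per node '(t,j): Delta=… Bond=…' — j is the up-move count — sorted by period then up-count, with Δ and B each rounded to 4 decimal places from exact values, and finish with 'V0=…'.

Under the risk-neutral measure, an up-move has probability p* = (R−d)/(u−d) = 0.8939 and values discount at R = 1.36.
Payoff layer (t=2): V(2,0)=0.0000, V(2,1)=0.0000, V(2,2)=93.1617
Node (1,0) S=102.4100: V=(p*·0.0000+(1−p*)·0.0000)/1.36=0.0000; Δ=(0.0000−0.0000)/(146.4463−78.8557)=0.0000; B=V−Δ·S=0.0000
Node (1,1) S=190.1900: V=(p*·93.1617+(1−p*)·0.0000)/1.36=61.2360; Δ=(93.1617−0.0000)/(271.9717−146.4463)=0.7422; B=V−Δ·S=-79.9181
Node (0,0) S=133.0000: V=(p*·61.2360+(1−p*)·0.0000)/1.36=40.2509; Δ=(61.2360−0.0000)/(190.1900−102.4100)=0.6976; B=V−Δ·S=-52.5309
The time-0 hedge costs 40.2509, which is the no-arbitrage price.

(0,0): Delta=0.6976 Bond=-52.5309
(1,0): Delta=0.0000 Bond=0.0000
(1,1): Delta=0.7422 Bond=-79.9181
V0=40.2509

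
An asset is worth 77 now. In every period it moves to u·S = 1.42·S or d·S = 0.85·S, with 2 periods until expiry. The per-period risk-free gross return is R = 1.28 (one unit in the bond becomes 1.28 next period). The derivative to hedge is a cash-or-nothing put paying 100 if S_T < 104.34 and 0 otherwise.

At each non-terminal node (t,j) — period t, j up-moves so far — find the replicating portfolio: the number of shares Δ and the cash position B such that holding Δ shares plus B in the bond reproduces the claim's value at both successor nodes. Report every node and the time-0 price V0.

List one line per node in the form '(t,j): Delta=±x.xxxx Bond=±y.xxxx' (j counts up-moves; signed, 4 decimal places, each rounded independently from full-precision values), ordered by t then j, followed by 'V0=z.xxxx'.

(0,0): Delta=-1.3428 Bond=129.6974
(1,0): Delta=0.0000 Bond=78.1250
(1,1): Delta=-1.6045 Bond=194.6272
V0=26.3002

Risk-neutral probability p* = (R−d)/(u−d) = (1.28−0.85)/(1.42−0.85) = 0.7544.
Terminal values V(2,·): V(2,0)=100.0000, V(2,1)=100.0000, V(2,2)=0.0000
Node (1,0) S=65.4500: V=(p*·100.0000+(1−p*)·100.0000)/1.28=78.1250; Δ=(100.0000−100.0000)/(92.9390−55.6325)=0.0000; B=V−Δ·S=78.1250
Node (1,1) S=109.3400: V=(p*·0.0000+(1−p*)·100.0000)/1.28=19.1886; Δ=(0.0000−100.0000)/(155.2628−92.9390)=-1.6045; B=V−Δ·S=194.6272
Node (0,0) S=77.0000: V=(p*·19.1886+(1−p*)·78.1250)/1.28=26.3002; Δ=(19.1886−78.1250)/(109.3400−65.4500)=-1.3428; B=V−Δ·S=129.6974
The time-0 hedge costs 26.3002, which is the no-arbitrage price.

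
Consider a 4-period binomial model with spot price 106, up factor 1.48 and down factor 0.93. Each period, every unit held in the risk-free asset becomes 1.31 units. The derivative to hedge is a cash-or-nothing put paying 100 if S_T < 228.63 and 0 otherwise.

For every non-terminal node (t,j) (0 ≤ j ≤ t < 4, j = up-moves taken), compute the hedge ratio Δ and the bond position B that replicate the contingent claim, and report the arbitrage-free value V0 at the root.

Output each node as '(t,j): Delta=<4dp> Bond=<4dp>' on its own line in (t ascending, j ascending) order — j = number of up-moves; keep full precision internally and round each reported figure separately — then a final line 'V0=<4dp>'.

Risk-neutral probability p* = (R−d)/(u−d) = (1.31−0.93)/(1.48−0.93) = 0.6909.
Terminal payoffs: V(4,0)=100.0000, V(4,1)=100.0000, V(4,2)=100.0000, V(4,3)=0.0000, V(4,4)=0.0000
Node (3,0) S=85.2618: V=(p*·100.0000+(1−p*)·100.0000)/1.31=76.3359; Δ=(100.0000−100.0000)/(126.1875−79.2935)=0.0000; B=V−Δ·S=76.3359
Node (3,1) S=135.6855: V=(p*·100.0000+(1−p*)·100.0000)/1.31=76.3359; Δ=(100.0000−100.0000)/(200.8146−126.1875)=0.0000; B=V−Δ·S=76.3359
Node (3,2) S=215.9296: V=(p*·0.0000+(1−p*)·100.0000)/1.31=23.5947; Δ=(0.0000−100.0000)/(319.5759−200.8146)=-0.8420; B=V−Δ·S=205.4129
Node (3,3) S=343.6300: V=(p*·0.0000+(1−p*)·0.0000)/1.31=0.0000; Δ=(0.0000−0.0000)/(508.5723−319.5759)=0.0000; B=V−Δ·S=0.0000
Node (2,0) S=91.6794: V=(p*·76.3359+(1−p*)·76.3359)/1.31=58.2717; Δ=(76.3359−76.3359)/(135.6855−85.2618)=0.0000; B=V−Δ·S=58.2717
Node (2,1) S=145.8984: V=(p*·23.5947+(1−p*)·76.3359)/1.31=30.4554; Δ=(23.5947−76.3359)/(215.9296−135.6855)=-0.6573; B=V−Δ·S=126.3484
Node (2,2) S=232.1824: V=(p*·0.0000+(1−p*)·23.5947)/1.31=5.5671; Δ=(0.0000−23.5947)/(343.6300−215.9296)=-0.1848; B=V−Δ·S=48.4666
Node (1,0) S=98.5800: V=(p*·30.4554+(1−p*)·58.2717)/1.31=29.8116; Δ=(30.4554−58.2717)/(145.8984−91.6794)=-0.5130; B=V−Δ·S=80.3866
Node (1,1) S=156.8800: V=(p*·5.5671+(1−p*)·30.4554)/1.31=10.1220; Δ=(5.5671−30.4554)/(232.1824−145.8984)=-0.2884; B=V−Δ·S=55.3734
Node (0,0) S=106.0000: V=(p*·10.1220+(1−p*)·29.8116)/1.31=12.3724; Δ=(10.1220−29.8116)/(156.8800−98.5800)=-0.3377; B=V−Δ·S=48.1716
Each (Δ,B) replicates both successor values, so the strategy is self-financing and V0 is arbitrage-free.

(0,0): Delta=-0.3377 Bond=48.1716
(1,0): Delta=-0.5130 Bond=80.3866
(1,1): Delta=-0.2884 Bond=55.3734
(2,0): Delta=0.0000 Bond=58.2717
(2,1): Delta=-0.6573 Bond=126.3484
(2,2): Delta=-0.1848 Bond=48.4666
(3,0): Delta=0.0000 Bond=76.3359
(3,1): Delta=0.0000 Bond=76.3359
(3,2): Delta=-0.8420 Bond=205.4129
(3,3): Delta=0.0000 Bond=0.0000
V0=12.3724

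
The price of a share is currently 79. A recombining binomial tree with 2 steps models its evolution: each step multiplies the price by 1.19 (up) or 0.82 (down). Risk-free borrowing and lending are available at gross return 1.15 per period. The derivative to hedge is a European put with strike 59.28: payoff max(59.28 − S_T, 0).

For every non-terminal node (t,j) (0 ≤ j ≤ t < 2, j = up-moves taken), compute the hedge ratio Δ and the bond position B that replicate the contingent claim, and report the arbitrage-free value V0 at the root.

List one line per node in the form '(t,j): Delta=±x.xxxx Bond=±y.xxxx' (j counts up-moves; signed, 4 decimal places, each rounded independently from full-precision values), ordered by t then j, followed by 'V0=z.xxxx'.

(0,0): Delta=-0.0198 Bond=1.6196
(1,0): Delta=-0.2570 Bond=17.2289
(1,1): Delta=0.0000 Bond=0.0000
V0=0.0544

Since d<R<u, set p* = (R−d)/(u−d) = 0.8919; price each node as the discounted p*-expectation of its children.
Payoff layer (t=2): V(2,0)=6.1604, V(2,1)=0.0000, V(2,2)=0.0000
(1,0): S=64.7800. Δ = (V_up−V_dn)/(S_up−S_dn) = (0.0000−6.1604)/(77.0882−53.1196) = -0.2570. V = [p*·0.0000 + (1−p*)·6.1604]/1.15 = 0.5791. B = V − Δ·S = 17.2289.
(1,1): S=94.0100. Δ = (V_up−V_dn)/(S_up−S_dn) = (0.0000−0.0000)/(111.8719−77.0882) = 0.0000. V = [p*·0.0000 + (1−p*)·0.0000]/1.15 = 0.0000. B = V − Δ·S = 0.0000.
(0,0): S=79.0000. Δ = (V_up−V_dn)/(S_up−S_dn) = (0.0000−0.5791)/(94.0100−64.7800) = -0.0198. V = [p*·0.0000 + (1−p*)·0.5791]/1.15 = 0.0544. B = V − Δ·S = 1.6196.
The time-0 hedge costs 0.0544, which is the no-arbitrage price.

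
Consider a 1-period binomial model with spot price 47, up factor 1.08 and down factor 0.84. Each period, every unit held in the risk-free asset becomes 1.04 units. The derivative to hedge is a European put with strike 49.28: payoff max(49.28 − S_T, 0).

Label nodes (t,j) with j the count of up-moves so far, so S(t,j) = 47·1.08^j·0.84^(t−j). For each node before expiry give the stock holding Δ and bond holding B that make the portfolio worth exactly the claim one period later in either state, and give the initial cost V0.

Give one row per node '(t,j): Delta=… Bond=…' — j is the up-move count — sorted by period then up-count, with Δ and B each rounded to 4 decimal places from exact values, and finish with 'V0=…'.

Since d<R<u, set p* = (R−d)/(u−d) = 0.8333; price each node as the discounted p*-expectation of its children.
Terminal payoffs: V(1,0)=9.8000, V(1,1)=0.0000
Node (0,0) S=47.0000: V=(p*·0.0000+(1−p*)·9.8000)/1.04=1.5705; Δ=(0.0000−9.8000)/(50.7600−39.4800)=-0.8688; B=V−Δ·S=42.4038
The time-0 hedge costs 1.5705, which is the no-arbitrage price.

(0,0): Delta=-0.8688 Bond=42.4038
V0=1.5705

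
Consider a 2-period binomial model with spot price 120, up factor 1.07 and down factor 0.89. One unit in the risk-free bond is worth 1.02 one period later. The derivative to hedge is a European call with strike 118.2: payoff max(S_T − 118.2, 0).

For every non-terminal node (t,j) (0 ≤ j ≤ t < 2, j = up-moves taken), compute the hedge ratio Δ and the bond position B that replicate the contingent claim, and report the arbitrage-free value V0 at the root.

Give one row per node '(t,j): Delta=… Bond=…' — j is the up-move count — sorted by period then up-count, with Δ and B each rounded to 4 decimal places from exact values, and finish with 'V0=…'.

No-arbitrage ⇒ martingale measure with p* = (R−d)/(u−d) = 0.7222.
Payoff layer (t=2): V(2,0)=0.0000, V(2,1)=0.0000, V(2,2)=19.1880
Node (1,0) S=106.8000: V=(p*·0.0000+(1−p*)·0.0000)/1.02=0.0000; Δ=(0.0000−0.0000)/(114.2760−95.0520)=0.0000; B=V−Δ·S=0.0000
Node (1,1) S=128.4000: V=(p*·19.1880+(1−p*)·0.0000)/1.02=13.5863; Δ=(19.1880−0.0000)/(137.3880−114.2760)=0.8302; B=V−Δ·S=-93.0137
Node (0,0) S=120.0000: V=(p*·13.5863+(1−p*)·0.0000)/1.02=9.6199; Δ=(13.5863−0.0000)/(128.4000−106.8000)=0.6290; B=V−Δ·S=-65.8594
Each (Δ,B) replicates both successor values, so the strategy is self-financing and V0 is arbitrage-free.

(0,0): Delta=0.6290 Bond=-65.8594
(1,0): Delta=0.0000 Bond=0.0000
(1,1): Delta=0.8302 Bond=-93.0137
V0=9.6199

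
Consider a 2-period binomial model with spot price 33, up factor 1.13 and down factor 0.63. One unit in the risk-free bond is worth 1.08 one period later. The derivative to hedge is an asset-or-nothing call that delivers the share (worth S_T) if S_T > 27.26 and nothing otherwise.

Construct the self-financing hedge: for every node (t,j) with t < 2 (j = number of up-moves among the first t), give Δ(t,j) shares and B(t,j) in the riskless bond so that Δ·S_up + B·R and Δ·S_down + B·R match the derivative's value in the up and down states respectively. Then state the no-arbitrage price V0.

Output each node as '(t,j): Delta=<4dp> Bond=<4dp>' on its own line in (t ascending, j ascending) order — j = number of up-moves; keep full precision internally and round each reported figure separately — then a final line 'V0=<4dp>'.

(0,0): Delta=2.1282 Bond=-40.9672
(1,0): Delta=0.0000 Bond=0.0000
(1,1): Delta=2.2600 Bond=-49.1607
V0=29.2623

Under the risk-neutral measure, an up-move has probability p* = (R−d)/(u−d) = 0.9000 and values discount at R = 1.08.
Terminal payoffs: V(2,0)=0.0000, V(2,1)=0.0000, V(2,2)=42.1377
(1,0): S=20.7900. Δ = (V_up−V_dn)/(S_up−S_dn) = (0.0000−0.0000)/(23.4927−13.0977) = 0.0000. V = [p*·0.0000 + (1−p*)·0.0000]/1.08 = 0.0000. B = V − Δ·S = 0.0000.
(1,1): S=37.2900. Δ = (V_up−V_dn)/(S_up−S_dn) = (42.1377−0.0000)/(42.1377−23.4927) = 2.2600. V = [p*·42.1377 + (1−p*)·0.0000]/1.08 = 35.1148. B = V − Δ·S = -49.1606.
(0,0): S=33.0000. Δ = (V_up−V_dn)/(S_up−S_dn) = (35.1148−0.0000)/(37.2900−20.7900) = 2.1282. V = [p*·35.1148 + (1−p*)·0.0000]/1.08 = 29.2623. B = V − Δ·S = -40.9672.
Self-financing check: at every node Δ·S+B equals the discounted successor values.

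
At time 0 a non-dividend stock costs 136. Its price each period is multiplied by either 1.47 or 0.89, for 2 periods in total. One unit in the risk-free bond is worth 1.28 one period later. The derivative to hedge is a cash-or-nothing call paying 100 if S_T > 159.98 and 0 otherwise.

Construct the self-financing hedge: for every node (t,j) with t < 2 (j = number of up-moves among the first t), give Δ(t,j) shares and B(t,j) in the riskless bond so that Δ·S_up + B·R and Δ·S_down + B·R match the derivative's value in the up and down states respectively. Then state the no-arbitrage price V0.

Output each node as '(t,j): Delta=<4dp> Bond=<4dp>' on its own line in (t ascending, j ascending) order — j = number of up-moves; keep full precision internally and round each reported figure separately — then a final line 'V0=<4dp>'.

(0,0): Delta=0.3245 Bond=10.3600
(1,0): Delta=1.4244 Bond=-119.8815
(1,1): Delta=0.0000 Bond=78.1250
V0=54.4853

The replicating-portfolio and risk-neutral prices coincide; use p* = (1.28−0.89)/(1.47−0.89) = 0.6724 for the latter.
Terminal payoffs: V(2,0)=0.0000, V(2,1)=100.0000, V(2,2)=100.0000
  t=1,j=0: stock 121.0400 → up 177.9288 (V=100.0000), down 107.7256 (V=0.0000). Price 52.5323; hedge Δ=1.4244, bond B=-119.8815.
  t=1,j=1: stock 199.9200 → up 293.8824 (V=100.0000), down 177.9288 (V=100.0000). Price 78.1250; hedge Δ=0.0000, bond B=78.1250.
  t=0,j=0: stock 136.0000 → up 199.9200 (V=78.1250), down 121.0400 (V=52.5323). Price 54.4853; hedge Δ=0.3245, bond B=10.3600.
Self-financing check: at every node Δ·S+B equals the discounted successor values.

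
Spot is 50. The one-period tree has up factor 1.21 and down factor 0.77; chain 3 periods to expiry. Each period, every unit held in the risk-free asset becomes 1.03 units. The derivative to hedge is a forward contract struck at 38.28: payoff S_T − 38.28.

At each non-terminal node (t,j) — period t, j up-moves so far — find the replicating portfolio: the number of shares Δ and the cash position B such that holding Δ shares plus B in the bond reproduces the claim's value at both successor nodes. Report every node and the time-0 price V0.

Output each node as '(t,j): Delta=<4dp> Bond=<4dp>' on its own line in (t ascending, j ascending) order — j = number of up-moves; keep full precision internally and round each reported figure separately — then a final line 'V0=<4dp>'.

(0,0): Delta=1.0000 Bond=-35.0316
(1,0): Delta=1.0000 Bond=-36.0826
(1,1): Delta=1.0000 Bond=-36.0826
(2,0): Delta=1.0000 Bond=-37.1650
(2,1): Delta=1.0000 Bond=-37.1650
(2,2): Delta=1.0000 Bond=-37.1650
V0=14.9684

Risk-neutral probability p* = (R−d)/(u−d) = (1.03−0.77)/(1.21−0.77) = 0.5909.
Terminal values V(3,·): V(3,0)=-15.4534, V(3,1)=-2.4096, V(3,2)=18.0878, V(3,3)=50.2980
  t=2,j=0: stock 29.6450 → up 35.8704 (V=-2.4096), down 22.8267 (V=-15.4534). Price -7.5200; hedge Δ=1.0000, bond B=-37.1650.
  t=2,j=1: stock 46.5850 → up 56.3678 (V=18.0878), down 35.8704 (V=-2.4096). Price 9.4200; hedge Δ=1.0000, bond B=-37.1650.
  t=2,j=2: stock 73.2050 → up 88.5780 (V=50.2980), down 56.3678 (V=18.0878). Price 36.0400; hedge Δ=1.0000, bond B=-37.1650.
  t=1,j=0: stock 38.5000 → up 46.5850 (V=9.4200), down 29.6450 (V=-7.5200). Price 2.4174; hedge Δ=1.0000, bond B=-36.0826.
  t=1,j=1: stock 60.5000 → up 73.2050 (V=36.0400), down 46.5850 (V=9.4200). Price 24.4174; hedge Δ=1.0000, bond B=-36.0826.
  t=0,j=0: stock 50.0000 → up 60.5000 (V=24.4174), down 38.5000 (V=2.4174). Price 14.9684; hedge Δ=1.0000, bond B=-35.0316.
Root portfolio cost Δ·50+B reproduces V0=14.9684.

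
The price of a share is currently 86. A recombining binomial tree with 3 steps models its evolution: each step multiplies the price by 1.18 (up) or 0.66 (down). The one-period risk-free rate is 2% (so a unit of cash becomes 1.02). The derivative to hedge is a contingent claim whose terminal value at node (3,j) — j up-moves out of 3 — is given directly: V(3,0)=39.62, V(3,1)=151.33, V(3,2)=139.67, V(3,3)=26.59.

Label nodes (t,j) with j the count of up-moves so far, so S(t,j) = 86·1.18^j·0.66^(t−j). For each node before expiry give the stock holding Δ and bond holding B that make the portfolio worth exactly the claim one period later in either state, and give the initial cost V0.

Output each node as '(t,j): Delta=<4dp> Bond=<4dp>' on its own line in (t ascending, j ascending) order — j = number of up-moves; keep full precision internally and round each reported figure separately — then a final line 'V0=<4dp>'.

Since d<R<u, set p* = (R−d)/(u−d) = 0.6923; price each node as the discounted p*-expectation of its children.
Terminal values V(3,·): V(3,0)=39.6200, V(3,1)=151.3300, V(3,2)=139.6700, V(3,3)=26.5900
  t=2,j=0: stock 37.4616 → up 44.2047 (V=151.3300), down 24.7247 (V=39.6200). Price 114.6644; hedge Δ=5.7346, bond B=-100.1625.
  t=2,j=1: stock 66.9768 → up 79.0326 (V=139.6700), down 44.2047 (V=151.3300). Price 140.4487; hedge Δ=-0.3348, bond B=162.8718.
  t=2,j=2: stock 119.7464 → up 141.3008 (V=26.5900), down 79.0326 (V=139.6700). Price 60.1802; hedge Δ=-1.8160, bond B=277.6418.
  t=1,j=0: stock 56.7600 → up 66.9768 (V=140.4487), down 37.4616 (V=114.6644). Price 129.9167; hedge Δ=0.8736, bond B=80.3315.
  t=1,j=1: stock 101.4800 → up 119.7464 (V=60.1802), down 66.9768 (V=140.4487). Price 83.2140; hedge Δ=-1.5211, bond B=237.5764.
  t=0,j=0: stock 86.0000 → up 101.4800 (V=83.2140), down 56.7600 (V=129.9167). Price 95.6706; hedge Δ=-1.0443, bond B=185.4837.
Each (Δ,B) replicates both successor values, so the strategy is self-financing and V0 is arbitrage-free.

(0,0): Delta=-1.0443 Bond=185.4837
(1,0): Delta=0.8736 Bond=80.3315
(1,1): Delta=-1.5211 Bond=237.5764
(2,0): Delta=5.7346 Bond=-100.1625
(2,1): Delta=-0.3348 Bond=162.8718
(2,2): Delta=-1.8160 Bond=277.6418
V0=95.6706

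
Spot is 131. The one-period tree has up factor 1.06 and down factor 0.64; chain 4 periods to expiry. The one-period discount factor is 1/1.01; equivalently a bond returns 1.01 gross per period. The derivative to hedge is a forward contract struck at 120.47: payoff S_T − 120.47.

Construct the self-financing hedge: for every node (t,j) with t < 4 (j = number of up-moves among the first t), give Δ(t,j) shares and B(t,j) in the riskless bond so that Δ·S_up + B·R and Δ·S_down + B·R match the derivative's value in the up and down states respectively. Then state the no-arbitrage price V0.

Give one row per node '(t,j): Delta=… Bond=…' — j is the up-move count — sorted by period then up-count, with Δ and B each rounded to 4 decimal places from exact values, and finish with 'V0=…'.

(0,0): Delta=1.0000 Bond=-115.7693
(1,0): Delta=1.0000 Bond=-116.9270
(1,1): Delta=1.0000 Bond=-116.9270
(2,0): Delta=1.0000 Bond=-118.0963
(2,1): Delta=1.0000 Bond=-118.0963
(2,2): Delta=1.0000 Bond=-118.0963
(3,0): Delta=1.0000 Bond=-119.2772
(3,1): Delta=1.0000 Bond=-119.2772
(3,2): Delta=1.0000 Bond=-119.2772
(3,3): Delta=1.0000 Bond=-119.2772
V0=15.2307

Risk-neutral probability p* = (R−d)/(u−d) = (1.01−0.64)/(1.06−0.64) = 0.8810.
Payoff layer (t=4): V(4,0)=-98.4918, V(4,1)=-84.0687, V(4,2)=-60.1803, V(4,3)=-20.6152, V(4,4)=44.9145
Node (3,0) S=34.3409: V=(p*·-84.0687+(1−p*)·-98.4918)/1.01=-84.9364; Δ=(-84.0687−-98.4918)/(36.4013−21.9782)=1.0000; B=V−Δ·S=-119.2772
Node (3,1) S=56.8771: V=(p*·-60.1803+(1−p*)·-84.0687)/1.01=-62.4002; Δ=(-60.1803−-84.0687)/(60.2897−36.4013)=1.0000; B=V−Δ·S=-119.2772
Node (3,2) S=94.2026: V=(p*·-20.6152+(1−p*)·-60.1803)/1.01=-25.0746; Δ=(-20.6152−-60.1803)/(99.8548−60.2897)=1.0000; B=V−Δ·S=-119.2772
Node (3,3) S=156.0231: V=(p*·44.9145+(1−p*)·-20.6152)/1.01=36.7459; Δ=(44.9145−-20.6152)/(165.3845−99.8548)=1.0000; B=V−Δ·S=-119.2772
Node (2,0) S=53.6576: V=(p*·-62.4002+(1−p*)·-84.9364)/1.01=-64.4387; Δ=(-62.4002−-84.9364)/(56.8771−34.3409)=1.0000; B=V−Δ·S=-118.0963
Node (2,1) S=88.8704: V=(p*·-25.0746+(1−p*)·-62.4002)/1.01=-29.2259; Δ=(-25.0746−-62.4002)/(94.2026−56.8771)=1.0000; B=V−Δ·S=-118.0963
Node (2,2) S=147.1916: V=(p*·36.7459+(1−p*)·-25.0746)/1.01=29.0953; Δ=(36.7459−-25.0746)/(156.0231−94.2026)=1.0000; B=V−Δ·S=-118.0963
Node (1,0) S=83.8400: V=(p*·-29.2259+(1−p*)·-64.4387)/1.01=-33.0870; Δ=(-29.2259−-64.4387)/(88.8704−53.6576)=1.0000; B=V−Δ·S=-116.9270
Node (1,1) S=138.8600: V=(p*·29.0953+(1−p*)·-29.2259)/1.01=21.9330; Δ=(29.0953−-29.2259)/(147.1916−88.8704)=1.0000; B=V−Δ·S=-116.9270
Node (0,0) S=131.0000: V=(p*·21.9330+(1−p*)·-33.0870)/1.01=15.2307; Δ=(21.9330−-33.0870)/(138.8600−83.8400)=1.0000; B=V−Δ·S=-115.7693
Root portfolio cost Δ·131+B reproduces V0=15.2307.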